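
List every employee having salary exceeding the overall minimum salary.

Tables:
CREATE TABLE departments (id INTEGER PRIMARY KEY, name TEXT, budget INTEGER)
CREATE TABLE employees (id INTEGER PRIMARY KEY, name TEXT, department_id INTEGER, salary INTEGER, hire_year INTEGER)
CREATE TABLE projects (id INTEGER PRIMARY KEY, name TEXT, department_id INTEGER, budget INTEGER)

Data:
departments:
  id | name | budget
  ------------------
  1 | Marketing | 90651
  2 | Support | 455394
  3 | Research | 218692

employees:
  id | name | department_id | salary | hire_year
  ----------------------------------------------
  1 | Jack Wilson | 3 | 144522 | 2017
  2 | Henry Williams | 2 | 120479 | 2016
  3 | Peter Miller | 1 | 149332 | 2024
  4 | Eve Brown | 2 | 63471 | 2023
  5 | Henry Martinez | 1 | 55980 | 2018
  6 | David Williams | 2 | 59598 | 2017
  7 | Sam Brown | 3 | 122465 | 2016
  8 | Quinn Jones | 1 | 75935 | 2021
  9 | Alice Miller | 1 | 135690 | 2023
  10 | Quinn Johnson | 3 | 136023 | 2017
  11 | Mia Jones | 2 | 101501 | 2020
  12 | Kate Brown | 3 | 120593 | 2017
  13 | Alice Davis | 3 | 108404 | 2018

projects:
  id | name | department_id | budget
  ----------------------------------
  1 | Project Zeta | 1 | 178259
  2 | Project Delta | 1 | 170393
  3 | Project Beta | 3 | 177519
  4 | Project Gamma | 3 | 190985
SELECT name, salary FROM employees WHERE salary > (SELECT MIN(salary) FROM employees)

Execution result:
name | salary
Jack Wilson | 144522
Henry Williams | 120479
Peter Miller | 149332
Eve Brown | 63471
David Williams | 59598
Sam Brown | 122465
Quinn Jones | 75935
Alice Miller | 135690
Quinn Johnson | 136023
Mia Jones | 101501
Kate Brown | 120593
Alice Davis | 108404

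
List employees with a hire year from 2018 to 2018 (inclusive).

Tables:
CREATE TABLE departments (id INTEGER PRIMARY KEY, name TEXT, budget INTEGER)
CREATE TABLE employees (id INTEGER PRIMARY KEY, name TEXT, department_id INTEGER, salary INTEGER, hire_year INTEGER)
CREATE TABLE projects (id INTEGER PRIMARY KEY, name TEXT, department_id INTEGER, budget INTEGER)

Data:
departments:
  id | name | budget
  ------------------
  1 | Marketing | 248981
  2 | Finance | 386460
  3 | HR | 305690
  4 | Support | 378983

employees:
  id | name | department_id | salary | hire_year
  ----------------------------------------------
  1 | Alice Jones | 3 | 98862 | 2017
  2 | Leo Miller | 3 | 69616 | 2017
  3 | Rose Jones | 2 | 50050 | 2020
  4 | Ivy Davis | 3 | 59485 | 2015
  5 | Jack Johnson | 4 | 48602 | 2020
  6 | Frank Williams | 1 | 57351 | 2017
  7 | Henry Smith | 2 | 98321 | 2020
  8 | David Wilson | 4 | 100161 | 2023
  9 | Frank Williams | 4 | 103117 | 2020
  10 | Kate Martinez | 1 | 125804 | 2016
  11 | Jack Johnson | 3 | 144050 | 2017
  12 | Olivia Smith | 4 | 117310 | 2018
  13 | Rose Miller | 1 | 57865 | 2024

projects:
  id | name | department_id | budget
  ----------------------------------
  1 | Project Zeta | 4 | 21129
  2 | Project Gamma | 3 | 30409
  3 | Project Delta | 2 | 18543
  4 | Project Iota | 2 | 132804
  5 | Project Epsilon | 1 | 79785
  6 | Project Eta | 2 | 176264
SELECT name, hire_year FROM employees WHERE hire_year BETWEEN 2018 AND 2018

Execution result:
name | hire_year
Olivia Smith | 2018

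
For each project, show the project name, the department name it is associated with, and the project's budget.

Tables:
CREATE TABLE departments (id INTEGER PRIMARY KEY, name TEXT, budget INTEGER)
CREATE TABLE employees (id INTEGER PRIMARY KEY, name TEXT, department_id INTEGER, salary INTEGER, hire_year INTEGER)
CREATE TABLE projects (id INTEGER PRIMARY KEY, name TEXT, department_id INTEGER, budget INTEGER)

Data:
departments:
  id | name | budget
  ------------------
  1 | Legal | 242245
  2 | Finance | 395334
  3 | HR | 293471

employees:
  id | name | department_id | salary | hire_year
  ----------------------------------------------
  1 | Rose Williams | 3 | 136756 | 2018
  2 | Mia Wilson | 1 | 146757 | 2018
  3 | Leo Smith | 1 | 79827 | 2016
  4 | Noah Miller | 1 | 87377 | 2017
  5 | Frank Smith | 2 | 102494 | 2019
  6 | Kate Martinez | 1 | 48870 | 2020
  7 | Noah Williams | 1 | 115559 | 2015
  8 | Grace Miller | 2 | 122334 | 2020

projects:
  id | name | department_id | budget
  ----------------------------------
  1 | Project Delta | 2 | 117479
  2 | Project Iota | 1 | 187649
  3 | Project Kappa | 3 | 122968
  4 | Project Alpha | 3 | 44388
SELECT c.name, p.name AS department, c.budget FROM projects c JOIN departments p ON c.department_id = p.id

Execution result:
name | department | budget
Project Delta | Finance | 117479
Project Iota | Legal | 187649
Project Kappa | HR | 122968
Project Alpha | HR | 44388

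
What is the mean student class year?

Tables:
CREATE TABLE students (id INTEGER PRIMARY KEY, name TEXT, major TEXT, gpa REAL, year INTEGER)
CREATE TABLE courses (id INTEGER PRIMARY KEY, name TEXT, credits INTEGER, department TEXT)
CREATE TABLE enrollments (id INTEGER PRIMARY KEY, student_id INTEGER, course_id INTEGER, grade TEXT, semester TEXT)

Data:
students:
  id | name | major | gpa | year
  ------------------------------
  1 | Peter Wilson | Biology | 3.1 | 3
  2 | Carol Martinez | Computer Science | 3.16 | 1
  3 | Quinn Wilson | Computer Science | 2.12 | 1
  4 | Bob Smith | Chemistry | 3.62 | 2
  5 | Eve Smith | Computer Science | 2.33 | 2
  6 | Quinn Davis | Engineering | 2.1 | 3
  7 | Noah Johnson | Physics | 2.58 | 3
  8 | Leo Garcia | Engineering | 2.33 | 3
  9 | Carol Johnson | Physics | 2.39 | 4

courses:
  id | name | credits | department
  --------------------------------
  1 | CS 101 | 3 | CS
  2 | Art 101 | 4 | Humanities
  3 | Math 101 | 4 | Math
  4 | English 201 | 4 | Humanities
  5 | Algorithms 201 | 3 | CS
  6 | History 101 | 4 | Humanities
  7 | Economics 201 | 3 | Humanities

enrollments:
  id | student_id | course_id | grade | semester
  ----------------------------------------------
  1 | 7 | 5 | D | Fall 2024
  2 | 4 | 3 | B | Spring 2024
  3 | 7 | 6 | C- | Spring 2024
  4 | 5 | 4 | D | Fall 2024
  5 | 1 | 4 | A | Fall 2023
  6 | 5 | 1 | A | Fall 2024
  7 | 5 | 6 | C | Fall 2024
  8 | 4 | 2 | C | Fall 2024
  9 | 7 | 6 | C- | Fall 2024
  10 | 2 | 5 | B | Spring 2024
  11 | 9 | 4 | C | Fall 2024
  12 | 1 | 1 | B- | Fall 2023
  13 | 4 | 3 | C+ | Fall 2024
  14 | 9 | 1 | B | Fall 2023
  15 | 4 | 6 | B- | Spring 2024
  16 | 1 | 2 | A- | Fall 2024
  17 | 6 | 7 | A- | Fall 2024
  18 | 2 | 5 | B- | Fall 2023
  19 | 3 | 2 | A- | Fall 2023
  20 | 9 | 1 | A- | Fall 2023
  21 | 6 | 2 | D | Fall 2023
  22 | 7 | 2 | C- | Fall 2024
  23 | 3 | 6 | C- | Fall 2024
SELECT AVG(year) FROM students

Execution result:
2.44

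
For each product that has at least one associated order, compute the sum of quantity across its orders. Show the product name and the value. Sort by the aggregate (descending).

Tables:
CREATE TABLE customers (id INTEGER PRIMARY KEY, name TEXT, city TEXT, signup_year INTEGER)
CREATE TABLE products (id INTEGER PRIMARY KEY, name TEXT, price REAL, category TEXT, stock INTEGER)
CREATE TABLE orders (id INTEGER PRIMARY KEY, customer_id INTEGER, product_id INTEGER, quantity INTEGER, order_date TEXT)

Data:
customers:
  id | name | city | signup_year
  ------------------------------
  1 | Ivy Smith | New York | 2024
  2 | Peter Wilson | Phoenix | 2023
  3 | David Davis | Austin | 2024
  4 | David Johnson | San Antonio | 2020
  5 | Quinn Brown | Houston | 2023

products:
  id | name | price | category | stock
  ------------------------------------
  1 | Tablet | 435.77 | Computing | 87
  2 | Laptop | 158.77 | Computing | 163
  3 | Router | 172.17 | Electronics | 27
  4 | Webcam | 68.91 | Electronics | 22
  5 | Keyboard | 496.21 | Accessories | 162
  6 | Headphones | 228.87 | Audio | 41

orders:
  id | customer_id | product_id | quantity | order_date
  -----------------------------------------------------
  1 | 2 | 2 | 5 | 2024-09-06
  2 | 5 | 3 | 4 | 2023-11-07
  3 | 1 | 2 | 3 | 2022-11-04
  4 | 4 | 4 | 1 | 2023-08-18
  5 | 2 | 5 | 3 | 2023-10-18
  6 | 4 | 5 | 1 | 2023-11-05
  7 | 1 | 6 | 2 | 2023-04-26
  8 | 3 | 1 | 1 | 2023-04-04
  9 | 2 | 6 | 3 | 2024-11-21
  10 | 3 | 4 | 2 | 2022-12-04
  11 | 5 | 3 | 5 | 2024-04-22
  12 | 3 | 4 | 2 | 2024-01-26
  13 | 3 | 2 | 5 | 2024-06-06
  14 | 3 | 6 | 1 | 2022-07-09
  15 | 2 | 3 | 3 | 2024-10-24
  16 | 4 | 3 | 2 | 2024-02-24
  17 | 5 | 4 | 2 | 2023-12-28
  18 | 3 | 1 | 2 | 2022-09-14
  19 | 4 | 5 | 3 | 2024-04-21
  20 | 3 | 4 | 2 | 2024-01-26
SELECT p.name, SUM(c.quantity) AS sum_quantity FROM orders c JOIN products p ON c.product_id = p.id GROUP BY p.id, p.name ORDER BY sum_quantity DESC

Execution result:
name | sum_quantity
Router | 14
Laptop | 13
Webcam | 9
Keyboard | 7
Headphones | 6
Tablet | 3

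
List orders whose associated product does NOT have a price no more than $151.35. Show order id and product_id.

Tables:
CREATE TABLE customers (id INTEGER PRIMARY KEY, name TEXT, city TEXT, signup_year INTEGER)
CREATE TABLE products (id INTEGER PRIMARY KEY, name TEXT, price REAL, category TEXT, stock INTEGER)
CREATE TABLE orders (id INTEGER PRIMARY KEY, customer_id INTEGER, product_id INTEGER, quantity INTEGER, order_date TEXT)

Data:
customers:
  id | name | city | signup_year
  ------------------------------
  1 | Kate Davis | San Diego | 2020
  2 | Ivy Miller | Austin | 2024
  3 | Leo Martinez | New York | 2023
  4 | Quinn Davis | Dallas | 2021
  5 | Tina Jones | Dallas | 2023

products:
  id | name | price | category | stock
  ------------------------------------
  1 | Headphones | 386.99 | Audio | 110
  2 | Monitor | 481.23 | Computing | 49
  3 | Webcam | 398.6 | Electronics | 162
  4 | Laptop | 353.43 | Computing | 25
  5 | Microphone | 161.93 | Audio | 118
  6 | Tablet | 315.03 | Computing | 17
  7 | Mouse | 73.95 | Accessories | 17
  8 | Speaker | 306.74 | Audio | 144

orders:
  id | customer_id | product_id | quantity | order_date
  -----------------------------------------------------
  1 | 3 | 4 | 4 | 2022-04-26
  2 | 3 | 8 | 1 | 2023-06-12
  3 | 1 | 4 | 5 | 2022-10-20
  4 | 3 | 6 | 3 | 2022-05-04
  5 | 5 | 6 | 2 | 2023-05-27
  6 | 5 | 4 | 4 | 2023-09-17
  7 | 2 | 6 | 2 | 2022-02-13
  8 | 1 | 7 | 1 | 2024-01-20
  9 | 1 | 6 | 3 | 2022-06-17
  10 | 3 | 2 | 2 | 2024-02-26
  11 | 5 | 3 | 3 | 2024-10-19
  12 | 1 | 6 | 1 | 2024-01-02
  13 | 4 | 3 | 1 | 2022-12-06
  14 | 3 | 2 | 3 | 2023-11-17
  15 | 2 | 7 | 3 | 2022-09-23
SELECT id, product_id FROM orders WHERE product_id NOT IN (SELECT id FROM products WHERE price <= 151.35)

Execution result:
id | product_id
1 | 4
2 | 8
3 | 4
4 | 6
5 | 6
6 | 4
7 | 6
9 | 6
10 | 2
11 | 3
12 | 6
13 | 3
14 | 2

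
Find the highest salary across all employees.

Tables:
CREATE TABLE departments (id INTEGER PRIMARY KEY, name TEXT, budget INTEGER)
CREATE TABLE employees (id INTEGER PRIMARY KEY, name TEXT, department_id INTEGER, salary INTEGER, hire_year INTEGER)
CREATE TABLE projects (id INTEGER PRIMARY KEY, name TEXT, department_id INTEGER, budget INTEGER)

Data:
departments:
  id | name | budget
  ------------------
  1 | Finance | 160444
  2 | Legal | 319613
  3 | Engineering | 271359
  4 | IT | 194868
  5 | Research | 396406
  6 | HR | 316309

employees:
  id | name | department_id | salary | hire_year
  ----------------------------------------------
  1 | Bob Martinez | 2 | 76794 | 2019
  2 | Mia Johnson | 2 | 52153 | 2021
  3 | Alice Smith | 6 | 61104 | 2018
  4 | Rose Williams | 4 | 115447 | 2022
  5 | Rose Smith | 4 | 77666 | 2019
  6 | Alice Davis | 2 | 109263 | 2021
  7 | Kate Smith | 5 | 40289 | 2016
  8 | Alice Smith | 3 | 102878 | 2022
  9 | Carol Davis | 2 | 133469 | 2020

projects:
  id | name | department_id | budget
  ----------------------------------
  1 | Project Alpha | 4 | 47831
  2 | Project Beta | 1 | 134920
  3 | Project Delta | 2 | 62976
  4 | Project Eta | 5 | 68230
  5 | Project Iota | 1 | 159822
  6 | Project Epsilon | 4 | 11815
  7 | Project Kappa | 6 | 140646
SELECT MAX(salary) FROM employees

Execution result:
133469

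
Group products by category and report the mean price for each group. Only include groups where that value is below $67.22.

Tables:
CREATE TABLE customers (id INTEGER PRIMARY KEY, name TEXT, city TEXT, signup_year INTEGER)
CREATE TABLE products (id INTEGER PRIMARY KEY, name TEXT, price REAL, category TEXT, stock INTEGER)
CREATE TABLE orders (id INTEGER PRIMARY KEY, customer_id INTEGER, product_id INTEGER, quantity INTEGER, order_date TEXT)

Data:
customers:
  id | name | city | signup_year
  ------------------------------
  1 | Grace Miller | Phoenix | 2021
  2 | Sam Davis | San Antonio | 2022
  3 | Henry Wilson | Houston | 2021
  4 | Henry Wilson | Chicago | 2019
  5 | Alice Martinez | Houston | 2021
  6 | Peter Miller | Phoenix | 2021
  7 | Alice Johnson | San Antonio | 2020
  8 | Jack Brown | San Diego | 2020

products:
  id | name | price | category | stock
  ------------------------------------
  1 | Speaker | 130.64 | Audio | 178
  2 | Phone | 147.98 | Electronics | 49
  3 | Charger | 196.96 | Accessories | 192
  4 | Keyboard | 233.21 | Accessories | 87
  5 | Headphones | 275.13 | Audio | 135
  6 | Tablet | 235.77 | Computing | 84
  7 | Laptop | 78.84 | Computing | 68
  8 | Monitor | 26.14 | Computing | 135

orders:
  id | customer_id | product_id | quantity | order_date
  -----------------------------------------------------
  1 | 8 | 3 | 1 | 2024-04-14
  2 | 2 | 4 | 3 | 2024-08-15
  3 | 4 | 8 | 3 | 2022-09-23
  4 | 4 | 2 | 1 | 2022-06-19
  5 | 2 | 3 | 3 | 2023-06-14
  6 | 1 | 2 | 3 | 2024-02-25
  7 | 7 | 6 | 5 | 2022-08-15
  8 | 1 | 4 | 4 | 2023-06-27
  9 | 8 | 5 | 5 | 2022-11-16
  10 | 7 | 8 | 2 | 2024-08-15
SELECT category, AVG(price) AS avg_price FROM products GROUP BY category HAVING AVG(price) < 67.22

Execution result:
(no rows)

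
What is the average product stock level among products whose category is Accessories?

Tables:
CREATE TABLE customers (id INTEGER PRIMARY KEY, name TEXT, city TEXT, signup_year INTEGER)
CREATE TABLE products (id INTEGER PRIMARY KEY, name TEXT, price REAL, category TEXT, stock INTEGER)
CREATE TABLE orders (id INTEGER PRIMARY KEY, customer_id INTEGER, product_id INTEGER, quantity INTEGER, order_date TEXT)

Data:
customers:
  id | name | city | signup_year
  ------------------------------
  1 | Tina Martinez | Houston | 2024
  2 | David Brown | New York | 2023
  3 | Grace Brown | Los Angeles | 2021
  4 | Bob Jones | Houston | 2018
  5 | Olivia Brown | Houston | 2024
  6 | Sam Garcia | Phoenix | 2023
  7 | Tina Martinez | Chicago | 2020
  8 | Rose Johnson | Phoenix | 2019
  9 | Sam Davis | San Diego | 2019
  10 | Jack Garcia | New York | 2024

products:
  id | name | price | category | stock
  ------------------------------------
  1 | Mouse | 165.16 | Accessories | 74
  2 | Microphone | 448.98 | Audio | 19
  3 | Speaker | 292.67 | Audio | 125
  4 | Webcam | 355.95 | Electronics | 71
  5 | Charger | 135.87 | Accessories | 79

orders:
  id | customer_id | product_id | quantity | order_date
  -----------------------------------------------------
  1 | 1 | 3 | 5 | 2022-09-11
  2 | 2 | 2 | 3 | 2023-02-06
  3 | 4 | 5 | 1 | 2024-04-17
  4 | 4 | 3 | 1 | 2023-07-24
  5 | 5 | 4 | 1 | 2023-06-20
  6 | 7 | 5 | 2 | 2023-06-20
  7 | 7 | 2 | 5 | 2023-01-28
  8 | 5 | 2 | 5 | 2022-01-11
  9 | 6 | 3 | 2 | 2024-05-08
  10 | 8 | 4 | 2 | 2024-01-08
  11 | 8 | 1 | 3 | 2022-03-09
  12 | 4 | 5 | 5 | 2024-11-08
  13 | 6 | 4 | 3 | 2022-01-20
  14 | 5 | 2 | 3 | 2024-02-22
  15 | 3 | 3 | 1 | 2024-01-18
SELECT AVG(stock) FROM products WHERE category = 'Accessories'

Execution result:
76.50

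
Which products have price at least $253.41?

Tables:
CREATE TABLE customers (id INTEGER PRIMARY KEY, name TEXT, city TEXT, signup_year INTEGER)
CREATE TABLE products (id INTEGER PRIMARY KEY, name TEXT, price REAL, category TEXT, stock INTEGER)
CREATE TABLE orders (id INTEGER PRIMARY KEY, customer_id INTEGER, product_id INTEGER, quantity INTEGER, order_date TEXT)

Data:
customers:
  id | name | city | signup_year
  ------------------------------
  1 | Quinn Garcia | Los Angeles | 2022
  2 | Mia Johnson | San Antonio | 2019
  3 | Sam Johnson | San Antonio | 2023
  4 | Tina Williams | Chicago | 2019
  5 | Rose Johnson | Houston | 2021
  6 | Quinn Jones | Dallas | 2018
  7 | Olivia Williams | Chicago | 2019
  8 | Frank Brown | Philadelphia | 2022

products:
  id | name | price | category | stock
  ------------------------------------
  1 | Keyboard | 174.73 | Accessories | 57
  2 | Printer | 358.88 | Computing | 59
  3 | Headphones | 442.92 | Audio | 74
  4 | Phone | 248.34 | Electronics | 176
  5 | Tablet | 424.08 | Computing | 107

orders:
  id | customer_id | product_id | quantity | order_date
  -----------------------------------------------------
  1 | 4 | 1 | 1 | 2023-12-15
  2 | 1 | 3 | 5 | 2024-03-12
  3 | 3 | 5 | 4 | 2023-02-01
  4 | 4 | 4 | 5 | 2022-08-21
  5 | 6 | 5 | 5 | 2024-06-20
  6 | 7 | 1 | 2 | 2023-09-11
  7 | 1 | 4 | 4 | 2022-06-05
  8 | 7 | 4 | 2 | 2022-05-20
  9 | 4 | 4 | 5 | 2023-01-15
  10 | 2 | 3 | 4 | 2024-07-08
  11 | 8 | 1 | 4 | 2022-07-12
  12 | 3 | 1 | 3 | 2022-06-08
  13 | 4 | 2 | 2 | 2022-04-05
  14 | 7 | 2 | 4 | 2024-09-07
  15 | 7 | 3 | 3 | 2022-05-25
SELECT name, price FROM products WHERE price >= 253.41

Execution result:
name | price
Printer | 358.88
Headphones | 442.92
Tablet | 424.08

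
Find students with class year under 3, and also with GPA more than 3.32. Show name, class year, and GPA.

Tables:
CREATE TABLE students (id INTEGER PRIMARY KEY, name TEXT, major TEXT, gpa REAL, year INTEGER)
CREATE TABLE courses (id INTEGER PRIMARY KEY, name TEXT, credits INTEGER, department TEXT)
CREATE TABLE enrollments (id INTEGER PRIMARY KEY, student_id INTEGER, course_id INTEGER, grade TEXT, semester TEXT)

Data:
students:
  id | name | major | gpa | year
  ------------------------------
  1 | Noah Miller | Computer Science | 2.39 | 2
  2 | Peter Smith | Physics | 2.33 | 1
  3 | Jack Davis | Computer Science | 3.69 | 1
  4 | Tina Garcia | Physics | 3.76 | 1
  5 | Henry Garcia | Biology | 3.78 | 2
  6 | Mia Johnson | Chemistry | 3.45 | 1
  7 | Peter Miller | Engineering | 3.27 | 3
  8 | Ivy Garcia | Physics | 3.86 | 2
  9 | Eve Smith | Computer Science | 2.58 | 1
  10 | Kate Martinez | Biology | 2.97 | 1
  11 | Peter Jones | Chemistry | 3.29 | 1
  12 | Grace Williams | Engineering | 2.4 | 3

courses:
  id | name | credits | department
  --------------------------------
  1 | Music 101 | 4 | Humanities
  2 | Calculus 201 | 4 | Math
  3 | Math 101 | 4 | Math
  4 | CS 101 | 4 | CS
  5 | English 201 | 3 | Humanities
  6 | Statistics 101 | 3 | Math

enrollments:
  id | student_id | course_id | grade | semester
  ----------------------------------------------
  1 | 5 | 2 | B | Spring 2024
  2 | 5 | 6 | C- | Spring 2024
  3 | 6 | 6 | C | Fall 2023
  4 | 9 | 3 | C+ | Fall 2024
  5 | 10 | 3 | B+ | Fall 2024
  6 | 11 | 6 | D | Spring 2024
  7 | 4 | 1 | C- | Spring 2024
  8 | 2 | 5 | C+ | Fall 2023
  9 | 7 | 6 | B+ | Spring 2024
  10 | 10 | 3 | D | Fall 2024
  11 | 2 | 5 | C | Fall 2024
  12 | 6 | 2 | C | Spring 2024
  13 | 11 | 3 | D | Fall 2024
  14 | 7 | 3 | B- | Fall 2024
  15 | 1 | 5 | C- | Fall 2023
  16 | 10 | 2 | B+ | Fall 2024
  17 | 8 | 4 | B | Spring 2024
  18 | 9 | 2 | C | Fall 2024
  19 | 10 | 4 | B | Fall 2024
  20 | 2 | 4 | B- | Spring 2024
SELECT name, year, gpa FROM students WHERE year < 3 AND gpa > 3.32

Execution result:
name | year | gpa
Jack Davis | 1 | 3.69
Tina Garcia | 1 | 3.76
Henry Garcia | 2 | 3.78
Mia Johnson | 1 | 3.45
Ivy Garcia | 2 | 3.86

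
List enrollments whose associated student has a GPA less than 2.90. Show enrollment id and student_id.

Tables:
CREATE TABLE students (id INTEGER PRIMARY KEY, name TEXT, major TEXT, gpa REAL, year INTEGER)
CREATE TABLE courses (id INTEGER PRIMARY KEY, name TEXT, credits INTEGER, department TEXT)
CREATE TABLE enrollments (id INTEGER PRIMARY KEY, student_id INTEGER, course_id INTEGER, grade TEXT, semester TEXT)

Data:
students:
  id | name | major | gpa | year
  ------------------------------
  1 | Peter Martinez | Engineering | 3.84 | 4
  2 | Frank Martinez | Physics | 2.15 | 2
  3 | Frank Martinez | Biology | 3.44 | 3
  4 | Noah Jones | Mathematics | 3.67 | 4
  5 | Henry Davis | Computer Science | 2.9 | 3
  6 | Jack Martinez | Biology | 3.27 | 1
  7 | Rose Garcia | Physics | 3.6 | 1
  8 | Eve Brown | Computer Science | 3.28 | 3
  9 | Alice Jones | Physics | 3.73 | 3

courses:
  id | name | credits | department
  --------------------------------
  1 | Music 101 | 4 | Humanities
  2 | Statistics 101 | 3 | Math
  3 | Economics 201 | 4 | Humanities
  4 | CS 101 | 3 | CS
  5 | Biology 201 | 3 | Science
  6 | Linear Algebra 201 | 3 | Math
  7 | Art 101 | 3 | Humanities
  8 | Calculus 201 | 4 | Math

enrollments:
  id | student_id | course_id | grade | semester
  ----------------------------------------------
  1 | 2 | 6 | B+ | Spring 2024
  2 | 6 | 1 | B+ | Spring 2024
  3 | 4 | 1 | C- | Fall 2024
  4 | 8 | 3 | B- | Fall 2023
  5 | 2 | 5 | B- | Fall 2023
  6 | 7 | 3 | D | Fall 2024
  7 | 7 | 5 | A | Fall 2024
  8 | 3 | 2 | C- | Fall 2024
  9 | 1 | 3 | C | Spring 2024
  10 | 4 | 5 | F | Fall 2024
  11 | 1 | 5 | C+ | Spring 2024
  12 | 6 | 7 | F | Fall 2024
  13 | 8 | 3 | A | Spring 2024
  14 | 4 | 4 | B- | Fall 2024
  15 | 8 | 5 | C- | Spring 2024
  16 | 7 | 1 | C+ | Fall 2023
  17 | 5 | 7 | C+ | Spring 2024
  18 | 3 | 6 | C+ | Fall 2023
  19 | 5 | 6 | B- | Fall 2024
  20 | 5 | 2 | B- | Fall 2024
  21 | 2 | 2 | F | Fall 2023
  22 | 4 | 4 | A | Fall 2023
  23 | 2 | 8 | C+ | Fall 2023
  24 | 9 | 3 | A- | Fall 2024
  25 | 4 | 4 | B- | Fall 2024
SELECT id, student_id FROM enrollments WHERE student_id IN (SELECT id FROM students WHERE gpa < 2.9)

Execution result:
id | student_id
1 | 2
5 | 2
21 | 2
23 | 2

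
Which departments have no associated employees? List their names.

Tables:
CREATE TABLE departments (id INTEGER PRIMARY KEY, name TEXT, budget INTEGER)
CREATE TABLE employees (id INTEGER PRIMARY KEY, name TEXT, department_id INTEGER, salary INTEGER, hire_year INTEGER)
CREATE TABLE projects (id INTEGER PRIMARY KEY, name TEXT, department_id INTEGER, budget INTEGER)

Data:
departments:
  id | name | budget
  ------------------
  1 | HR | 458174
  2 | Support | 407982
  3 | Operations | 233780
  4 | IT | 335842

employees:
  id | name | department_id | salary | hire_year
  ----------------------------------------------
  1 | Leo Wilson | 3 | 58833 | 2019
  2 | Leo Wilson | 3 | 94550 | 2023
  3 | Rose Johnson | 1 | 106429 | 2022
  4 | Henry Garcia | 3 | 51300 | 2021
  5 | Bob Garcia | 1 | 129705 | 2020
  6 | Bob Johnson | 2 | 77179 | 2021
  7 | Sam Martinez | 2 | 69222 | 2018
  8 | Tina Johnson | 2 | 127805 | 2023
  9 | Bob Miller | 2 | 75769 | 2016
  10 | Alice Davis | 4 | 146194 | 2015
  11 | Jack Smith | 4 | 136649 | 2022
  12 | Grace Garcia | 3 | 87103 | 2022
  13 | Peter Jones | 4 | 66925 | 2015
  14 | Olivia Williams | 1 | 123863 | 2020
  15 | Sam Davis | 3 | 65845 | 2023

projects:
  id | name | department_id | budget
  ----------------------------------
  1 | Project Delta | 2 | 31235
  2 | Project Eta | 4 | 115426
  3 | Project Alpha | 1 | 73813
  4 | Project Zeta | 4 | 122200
SELECT p.name FROM departments p LEFT JOIN employees c ON c.department_id = p.id WHERE c.id IS NULL

Execution result:
(no rows)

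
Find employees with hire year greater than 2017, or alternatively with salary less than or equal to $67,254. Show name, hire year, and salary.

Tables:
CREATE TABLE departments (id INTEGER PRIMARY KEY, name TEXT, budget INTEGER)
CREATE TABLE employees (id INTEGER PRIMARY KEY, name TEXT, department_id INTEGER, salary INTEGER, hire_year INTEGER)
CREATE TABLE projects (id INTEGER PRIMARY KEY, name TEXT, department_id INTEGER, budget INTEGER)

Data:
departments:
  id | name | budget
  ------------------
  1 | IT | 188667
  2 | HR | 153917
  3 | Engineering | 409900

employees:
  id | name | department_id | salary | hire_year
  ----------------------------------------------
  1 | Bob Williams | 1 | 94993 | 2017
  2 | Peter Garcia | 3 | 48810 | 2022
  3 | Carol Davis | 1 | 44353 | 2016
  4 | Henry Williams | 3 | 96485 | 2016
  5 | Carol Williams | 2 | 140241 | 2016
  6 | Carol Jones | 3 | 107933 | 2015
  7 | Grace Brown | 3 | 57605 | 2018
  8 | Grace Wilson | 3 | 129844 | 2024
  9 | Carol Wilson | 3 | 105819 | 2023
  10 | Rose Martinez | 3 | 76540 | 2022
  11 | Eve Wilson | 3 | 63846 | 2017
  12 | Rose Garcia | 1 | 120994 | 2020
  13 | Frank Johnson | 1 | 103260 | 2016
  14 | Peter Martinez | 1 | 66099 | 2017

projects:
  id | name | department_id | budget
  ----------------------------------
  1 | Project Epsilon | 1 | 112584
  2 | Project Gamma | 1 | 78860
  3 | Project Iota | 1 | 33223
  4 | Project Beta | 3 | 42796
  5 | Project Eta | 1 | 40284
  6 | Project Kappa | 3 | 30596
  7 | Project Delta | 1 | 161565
SELECT name, hire_year, salary FROM employees WHERE hire_year > 2017 OR salary <= 67254

Execution result:
name | hire_year | salary
Peter Garcia | 2022 | 48810
Carol Davis | 2016 | 44353
Grace Brown | 2018 | 57605
Grace Wilson | 2024 | 129844
Carol Wilson | 2023 | 105819
Rose Martinez | 2022 | 76540
Eve Wilson | 2017 | 63846
Rose Garcia | 2020 | 120994
Peter Martinez | 2017 | 66099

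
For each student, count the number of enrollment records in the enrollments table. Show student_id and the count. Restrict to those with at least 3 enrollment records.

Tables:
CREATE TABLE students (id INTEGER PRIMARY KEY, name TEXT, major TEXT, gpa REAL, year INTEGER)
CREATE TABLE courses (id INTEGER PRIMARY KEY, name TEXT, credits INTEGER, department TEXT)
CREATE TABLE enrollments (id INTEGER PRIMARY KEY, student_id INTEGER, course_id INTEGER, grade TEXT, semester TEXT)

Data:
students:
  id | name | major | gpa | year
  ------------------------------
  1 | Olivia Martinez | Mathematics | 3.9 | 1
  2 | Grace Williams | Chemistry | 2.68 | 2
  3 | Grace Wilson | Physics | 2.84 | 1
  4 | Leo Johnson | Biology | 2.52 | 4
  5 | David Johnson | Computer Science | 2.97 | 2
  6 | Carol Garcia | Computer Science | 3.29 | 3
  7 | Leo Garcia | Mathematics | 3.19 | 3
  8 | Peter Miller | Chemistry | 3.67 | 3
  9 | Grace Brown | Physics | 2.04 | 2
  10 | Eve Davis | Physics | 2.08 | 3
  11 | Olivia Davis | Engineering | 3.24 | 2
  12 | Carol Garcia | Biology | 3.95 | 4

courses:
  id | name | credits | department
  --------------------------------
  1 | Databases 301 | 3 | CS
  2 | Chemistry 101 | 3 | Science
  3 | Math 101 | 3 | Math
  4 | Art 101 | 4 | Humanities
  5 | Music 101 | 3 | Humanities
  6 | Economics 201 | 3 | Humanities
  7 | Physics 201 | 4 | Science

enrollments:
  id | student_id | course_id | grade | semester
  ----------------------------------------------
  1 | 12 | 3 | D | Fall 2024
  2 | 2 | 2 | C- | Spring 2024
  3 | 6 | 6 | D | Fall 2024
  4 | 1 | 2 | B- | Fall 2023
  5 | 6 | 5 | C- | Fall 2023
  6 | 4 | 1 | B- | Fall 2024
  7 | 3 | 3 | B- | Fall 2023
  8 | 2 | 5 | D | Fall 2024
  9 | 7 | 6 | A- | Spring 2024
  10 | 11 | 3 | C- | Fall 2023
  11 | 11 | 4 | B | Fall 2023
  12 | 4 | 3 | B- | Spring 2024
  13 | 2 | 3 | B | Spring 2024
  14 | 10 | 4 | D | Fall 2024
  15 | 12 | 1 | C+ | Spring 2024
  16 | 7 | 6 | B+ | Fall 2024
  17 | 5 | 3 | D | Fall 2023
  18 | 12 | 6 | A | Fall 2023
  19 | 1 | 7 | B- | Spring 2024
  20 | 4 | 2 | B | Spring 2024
SELECT student_id, COUNT(*) AS enrollment_count FROM enrollments GROUP BY student_id HAVING COUNT(*) >= 3

Execution result:
student_id | enrollment_count
2 | 3
4 | 3
12 | 3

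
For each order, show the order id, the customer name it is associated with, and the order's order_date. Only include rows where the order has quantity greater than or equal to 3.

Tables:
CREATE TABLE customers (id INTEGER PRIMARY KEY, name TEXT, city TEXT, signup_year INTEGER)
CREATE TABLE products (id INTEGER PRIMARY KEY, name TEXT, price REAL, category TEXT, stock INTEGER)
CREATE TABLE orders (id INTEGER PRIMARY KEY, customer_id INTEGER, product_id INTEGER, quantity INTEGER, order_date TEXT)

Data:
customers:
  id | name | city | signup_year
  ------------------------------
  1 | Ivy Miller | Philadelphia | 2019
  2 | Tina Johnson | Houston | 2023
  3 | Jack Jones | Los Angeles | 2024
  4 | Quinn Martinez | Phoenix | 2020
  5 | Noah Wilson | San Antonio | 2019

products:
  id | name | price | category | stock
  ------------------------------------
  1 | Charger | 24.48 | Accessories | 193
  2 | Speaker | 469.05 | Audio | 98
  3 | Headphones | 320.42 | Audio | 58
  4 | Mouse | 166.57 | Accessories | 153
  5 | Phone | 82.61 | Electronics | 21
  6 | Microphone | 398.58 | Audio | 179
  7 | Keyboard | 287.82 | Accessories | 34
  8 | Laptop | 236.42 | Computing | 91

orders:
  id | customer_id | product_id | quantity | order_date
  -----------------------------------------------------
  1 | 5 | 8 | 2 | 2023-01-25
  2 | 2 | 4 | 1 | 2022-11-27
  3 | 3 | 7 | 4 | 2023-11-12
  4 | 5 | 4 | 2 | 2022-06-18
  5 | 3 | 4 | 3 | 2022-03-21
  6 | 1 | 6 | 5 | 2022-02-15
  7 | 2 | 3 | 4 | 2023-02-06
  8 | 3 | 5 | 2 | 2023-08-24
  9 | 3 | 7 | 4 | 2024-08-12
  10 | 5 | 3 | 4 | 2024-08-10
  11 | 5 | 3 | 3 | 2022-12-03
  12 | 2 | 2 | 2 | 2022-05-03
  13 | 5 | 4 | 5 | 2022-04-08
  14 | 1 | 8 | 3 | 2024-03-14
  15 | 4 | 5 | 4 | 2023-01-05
SELECT c.id, p.name AS customer, c.order_date FROM orders c JOIN customers p ON c.customer_id = p.id WHERE c.quantity >= 3

Execution result:
id | customer | order_date
3 | Jack Jones | 2023-11-12
5 | Jack Jones | 2022-03-21
6 | Ivy Miller | 2022-02-15
7 | Tina Johnson | 2023-02-06
9 | Jack Jones | 2024-08-12
10 | Noah Wilson | 2024-08-10
11 | Noah Wilson | 2022-12-03
13 | Noah Wilson | 2022-04-08
14 | Ivy Miller | 2024-03-14
15 | Quinn Martinez | 2023-01-05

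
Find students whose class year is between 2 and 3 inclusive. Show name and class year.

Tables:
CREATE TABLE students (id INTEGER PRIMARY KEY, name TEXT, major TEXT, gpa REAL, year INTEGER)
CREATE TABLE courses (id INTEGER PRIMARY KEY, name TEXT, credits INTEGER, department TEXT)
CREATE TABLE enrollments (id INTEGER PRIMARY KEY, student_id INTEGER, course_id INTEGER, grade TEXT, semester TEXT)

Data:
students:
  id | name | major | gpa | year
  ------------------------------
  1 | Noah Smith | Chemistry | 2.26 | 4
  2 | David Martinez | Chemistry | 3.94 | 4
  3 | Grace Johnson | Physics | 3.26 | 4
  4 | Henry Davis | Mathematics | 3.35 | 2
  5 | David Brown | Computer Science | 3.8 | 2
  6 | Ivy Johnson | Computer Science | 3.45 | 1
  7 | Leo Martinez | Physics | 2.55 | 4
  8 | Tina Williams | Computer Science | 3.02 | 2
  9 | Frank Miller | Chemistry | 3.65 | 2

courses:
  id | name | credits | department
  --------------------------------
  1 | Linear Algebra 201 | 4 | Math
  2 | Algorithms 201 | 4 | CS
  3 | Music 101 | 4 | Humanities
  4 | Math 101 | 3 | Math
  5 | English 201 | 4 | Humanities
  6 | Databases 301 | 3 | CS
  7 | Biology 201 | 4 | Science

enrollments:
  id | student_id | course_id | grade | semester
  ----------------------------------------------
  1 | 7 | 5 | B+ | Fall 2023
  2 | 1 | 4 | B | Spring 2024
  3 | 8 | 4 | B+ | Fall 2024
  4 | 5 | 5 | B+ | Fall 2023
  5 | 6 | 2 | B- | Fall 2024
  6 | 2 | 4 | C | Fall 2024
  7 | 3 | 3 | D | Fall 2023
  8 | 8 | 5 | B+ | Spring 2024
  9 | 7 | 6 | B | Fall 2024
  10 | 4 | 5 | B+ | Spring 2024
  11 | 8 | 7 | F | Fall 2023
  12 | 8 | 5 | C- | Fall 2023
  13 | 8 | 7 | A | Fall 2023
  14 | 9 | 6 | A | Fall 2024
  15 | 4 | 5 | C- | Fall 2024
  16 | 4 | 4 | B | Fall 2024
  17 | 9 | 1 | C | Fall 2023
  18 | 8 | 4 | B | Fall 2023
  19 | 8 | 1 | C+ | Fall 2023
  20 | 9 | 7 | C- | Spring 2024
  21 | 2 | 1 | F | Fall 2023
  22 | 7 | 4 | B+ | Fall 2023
SELECT name, year FROM students WHERE year BETWEEN 2 AND 3

Execution result:
name | year
Henry Davis | 2
David Brown | 2
Tina Williams | 2
Frank Miller | 2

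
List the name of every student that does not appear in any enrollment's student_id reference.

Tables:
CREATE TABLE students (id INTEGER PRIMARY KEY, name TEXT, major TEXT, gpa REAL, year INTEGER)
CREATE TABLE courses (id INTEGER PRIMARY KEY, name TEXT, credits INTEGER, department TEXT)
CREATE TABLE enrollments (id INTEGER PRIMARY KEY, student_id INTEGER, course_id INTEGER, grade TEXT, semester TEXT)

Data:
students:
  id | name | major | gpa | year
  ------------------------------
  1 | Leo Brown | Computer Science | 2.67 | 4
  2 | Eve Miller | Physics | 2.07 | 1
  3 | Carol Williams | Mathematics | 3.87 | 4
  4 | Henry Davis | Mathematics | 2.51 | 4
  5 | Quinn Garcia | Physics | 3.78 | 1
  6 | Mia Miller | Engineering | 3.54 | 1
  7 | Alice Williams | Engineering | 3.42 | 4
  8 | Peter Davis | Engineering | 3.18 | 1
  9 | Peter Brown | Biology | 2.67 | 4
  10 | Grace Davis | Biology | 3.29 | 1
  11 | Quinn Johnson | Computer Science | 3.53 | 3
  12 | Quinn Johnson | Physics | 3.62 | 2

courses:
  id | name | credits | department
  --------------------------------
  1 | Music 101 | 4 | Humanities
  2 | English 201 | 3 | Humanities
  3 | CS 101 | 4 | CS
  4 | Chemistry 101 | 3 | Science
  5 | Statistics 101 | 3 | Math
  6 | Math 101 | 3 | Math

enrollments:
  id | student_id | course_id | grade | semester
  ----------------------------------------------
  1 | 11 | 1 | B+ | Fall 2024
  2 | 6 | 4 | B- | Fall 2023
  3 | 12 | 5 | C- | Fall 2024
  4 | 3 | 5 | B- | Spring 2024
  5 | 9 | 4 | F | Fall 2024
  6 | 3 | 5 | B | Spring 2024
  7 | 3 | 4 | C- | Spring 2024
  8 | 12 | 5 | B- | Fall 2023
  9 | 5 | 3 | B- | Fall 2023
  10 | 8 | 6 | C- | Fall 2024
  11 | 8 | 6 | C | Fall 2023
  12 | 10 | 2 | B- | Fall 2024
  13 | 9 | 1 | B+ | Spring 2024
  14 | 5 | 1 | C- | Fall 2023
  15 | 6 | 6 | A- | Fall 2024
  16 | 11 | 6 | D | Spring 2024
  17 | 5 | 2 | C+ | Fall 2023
SELECT p.name FROM students p LEFT JOIN enrollments c ON c.student_id = p.id WHERE c.id IS NULL

Execution result:
name
Leo Brown
Eve Miller
Henry Davis
Alice Williams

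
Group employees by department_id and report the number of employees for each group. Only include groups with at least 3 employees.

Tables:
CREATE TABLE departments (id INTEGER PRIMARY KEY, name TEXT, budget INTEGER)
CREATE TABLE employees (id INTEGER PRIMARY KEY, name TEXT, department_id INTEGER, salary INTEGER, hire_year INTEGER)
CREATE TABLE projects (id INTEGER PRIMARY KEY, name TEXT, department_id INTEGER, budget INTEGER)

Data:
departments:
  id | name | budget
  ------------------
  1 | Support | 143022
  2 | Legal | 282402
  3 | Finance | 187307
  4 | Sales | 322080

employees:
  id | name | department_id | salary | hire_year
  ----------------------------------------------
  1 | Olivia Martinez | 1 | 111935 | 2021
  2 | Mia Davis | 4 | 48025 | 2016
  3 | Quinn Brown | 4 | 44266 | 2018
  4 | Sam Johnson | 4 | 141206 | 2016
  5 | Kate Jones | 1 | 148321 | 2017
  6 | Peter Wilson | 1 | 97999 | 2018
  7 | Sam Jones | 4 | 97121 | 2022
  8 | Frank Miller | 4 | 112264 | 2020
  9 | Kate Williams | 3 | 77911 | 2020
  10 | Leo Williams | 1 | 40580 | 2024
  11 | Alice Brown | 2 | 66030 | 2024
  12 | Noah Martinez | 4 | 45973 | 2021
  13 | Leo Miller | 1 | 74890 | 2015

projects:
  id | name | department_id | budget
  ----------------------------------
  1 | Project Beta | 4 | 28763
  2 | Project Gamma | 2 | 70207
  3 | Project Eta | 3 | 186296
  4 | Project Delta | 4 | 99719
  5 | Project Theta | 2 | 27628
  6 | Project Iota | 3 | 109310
SELECT department_id, COUNT(*) AS n FROM employees GROUP BY department_id HAVING COUNT(*) >= 3

Execution result:
department_id | n
1 | 5
4 | 6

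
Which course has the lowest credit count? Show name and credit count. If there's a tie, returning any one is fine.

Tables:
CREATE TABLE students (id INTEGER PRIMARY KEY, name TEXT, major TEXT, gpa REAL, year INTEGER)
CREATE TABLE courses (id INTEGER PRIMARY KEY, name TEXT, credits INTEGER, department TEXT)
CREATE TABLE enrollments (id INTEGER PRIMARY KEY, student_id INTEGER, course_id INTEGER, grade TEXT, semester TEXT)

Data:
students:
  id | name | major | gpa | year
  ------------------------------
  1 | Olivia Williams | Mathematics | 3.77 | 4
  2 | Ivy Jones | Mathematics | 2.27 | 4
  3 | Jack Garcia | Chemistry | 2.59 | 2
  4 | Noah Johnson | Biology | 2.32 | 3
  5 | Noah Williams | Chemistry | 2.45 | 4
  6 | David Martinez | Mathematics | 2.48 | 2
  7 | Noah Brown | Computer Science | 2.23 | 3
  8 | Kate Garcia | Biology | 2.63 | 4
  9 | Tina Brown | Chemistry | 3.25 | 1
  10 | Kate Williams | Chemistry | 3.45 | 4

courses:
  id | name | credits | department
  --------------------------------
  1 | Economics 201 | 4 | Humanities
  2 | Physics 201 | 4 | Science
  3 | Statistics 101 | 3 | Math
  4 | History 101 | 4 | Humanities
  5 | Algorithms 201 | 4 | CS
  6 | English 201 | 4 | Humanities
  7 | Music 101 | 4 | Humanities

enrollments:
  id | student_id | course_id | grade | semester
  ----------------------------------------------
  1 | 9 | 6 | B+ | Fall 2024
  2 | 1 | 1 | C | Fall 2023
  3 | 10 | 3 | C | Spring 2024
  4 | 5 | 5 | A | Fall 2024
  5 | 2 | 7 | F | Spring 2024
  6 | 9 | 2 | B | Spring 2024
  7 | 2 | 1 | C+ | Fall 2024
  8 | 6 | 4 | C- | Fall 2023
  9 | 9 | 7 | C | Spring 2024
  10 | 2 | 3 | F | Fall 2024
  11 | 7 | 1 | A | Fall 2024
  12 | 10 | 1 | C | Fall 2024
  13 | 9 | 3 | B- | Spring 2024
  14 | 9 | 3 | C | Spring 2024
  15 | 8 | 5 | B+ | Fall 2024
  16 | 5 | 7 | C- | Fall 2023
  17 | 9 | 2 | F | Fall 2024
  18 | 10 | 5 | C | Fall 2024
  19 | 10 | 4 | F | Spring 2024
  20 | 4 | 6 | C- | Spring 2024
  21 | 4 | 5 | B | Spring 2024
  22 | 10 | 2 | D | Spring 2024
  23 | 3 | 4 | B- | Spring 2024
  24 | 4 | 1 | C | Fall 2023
SELECT name, credits FROM courses ORDER BY credits ASC LIMIT 1

Execution result:
name | credits
Statistics 101 | 3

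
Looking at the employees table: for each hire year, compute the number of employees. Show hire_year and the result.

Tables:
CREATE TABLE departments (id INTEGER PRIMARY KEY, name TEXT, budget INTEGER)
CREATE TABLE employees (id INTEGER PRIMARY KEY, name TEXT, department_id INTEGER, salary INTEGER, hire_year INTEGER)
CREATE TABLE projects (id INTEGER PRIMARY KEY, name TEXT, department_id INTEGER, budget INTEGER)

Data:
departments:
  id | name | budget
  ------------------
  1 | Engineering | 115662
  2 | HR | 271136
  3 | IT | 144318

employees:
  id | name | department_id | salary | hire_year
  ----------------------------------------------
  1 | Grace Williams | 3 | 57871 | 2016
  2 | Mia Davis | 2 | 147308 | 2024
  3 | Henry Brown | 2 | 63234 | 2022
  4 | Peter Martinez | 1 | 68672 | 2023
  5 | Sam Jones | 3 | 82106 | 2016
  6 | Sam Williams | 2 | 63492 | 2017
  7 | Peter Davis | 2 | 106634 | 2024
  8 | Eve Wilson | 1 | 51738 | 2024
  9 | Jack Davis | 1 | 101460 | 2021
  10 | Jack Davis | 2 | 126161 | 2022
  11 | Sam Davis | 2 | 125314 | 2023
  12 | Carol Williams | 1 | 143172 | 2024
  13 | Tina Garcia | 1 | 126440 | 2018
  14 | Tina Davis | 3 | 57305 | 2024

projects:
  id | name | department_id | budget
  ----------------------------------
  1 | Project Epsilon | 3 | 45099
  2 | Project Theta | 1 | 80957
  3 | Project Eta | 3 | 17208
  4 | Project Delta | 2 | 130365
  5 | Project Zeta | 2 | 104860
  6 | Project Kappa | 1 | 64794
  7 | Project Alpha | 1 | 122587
SELECT hire_year, COUNT(*) AS n FROM employees GROUP BY hire_year

Execution result:
hire_year | n
2016 | 2
2017 | 1
2018 | 1
2021 | 1
2022 | 2
2023 | 2
2024 | 5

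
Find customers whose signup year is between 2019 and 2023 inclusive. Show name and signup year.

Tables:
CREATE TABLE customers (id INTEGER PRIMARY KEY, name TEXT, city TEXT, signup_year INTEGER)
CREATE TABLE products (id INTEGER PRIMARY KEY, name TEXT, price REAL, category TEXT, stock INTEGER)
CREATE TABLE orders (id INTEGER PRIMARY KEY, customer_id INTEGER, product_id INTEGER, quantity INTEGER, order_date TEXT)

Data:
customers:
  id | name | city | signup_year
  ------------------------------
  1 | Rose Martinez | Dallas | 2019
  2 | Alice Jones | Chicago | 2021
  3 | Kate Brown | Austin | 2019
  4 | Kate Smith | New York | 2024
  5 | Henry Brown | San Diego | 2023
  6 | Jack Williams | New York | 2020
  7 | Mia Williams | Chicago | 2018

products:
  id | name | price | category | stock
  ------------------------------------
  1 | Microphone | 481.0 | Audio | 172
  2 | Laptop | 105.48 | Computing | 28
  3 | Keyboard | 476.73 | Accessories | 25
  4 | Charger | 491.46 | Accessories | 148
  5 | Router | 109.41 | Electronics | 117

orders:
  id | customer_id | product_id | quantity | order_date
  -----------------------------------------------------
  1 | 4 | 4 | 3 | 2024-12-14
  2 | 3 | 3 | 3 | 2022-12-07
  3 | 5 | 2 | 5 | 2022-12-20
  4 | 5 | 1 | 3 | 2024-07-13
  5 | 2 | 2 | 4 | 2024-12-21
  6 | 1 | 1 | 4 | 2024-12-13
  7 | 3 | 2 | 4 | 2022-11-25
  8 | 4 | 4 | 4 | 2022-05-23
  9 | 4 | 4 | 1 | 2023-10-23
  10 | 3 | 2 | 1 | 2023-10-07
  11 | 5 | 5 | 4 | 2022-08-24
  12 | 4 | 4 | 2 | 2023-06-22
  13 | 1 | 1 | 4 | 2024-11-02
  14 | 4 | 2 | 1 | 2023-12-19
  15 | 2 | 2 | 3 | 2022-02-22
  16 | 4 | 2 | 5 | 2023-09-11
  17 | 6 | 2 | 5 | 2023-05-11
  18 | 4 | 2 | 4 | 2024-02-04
SELECT name, signup_year FROM customers WHERE signup_year BETWEEN 2019 AND 2023

Execution result:
name | signup_year
Rose Martinez | 2019
Alice Jones | 2021
Kate Brown | 2019
Henry Brown | 2023
Jack Williams | 2020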